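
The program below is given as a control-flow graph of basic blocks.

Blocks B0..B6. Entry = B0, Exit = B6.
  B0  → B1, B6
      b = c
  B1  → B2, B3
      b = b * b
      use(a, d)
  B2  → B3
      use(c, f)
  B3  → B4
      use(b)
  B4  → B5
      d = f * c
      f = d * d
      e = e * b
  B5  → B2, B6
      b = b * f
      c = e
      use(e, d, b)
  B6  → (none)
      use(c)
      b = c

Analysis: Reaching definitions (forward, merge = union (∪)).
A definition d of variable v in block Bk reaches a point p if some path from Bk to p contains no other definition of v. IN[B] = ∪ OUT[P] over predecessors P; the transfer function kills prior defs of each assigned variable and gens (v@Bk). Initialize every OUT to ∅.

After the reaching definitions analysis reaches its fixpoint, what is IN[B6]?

Per-block solution:
  B0:   IN={}   OUT={b@B0}
  B1:   IN={b@B0}   OUT={b@B1}
  B2:   IN={b@B1, b@B5, c@B5, d@B4, e@B4, f@B4}   OUT={b@B1, b@B5, c@B5, d@B4, e@B4, f@B4}
  B3:   IN={b@B1, b@B5, c@B5, d@B4, e@B4, f@B4}   OUT={b@B1, b@B5, c@B5, d@B4, e@B4, f@B4}
  B4:   IN={b@B1, b@B5, c@B5, d@B4, e@B4, f@B4}   OUT={b@B1, b@B5, c@B5, d@B4, e@B4, f@B4}
  B5:   IN={b@B1, b@B5, c@B5, d@B4, e@B4, f@B4}   OUT={b@B5, c@B5, d@B4, e@B4, f@B4}
  B6:   IN={b@B0, b@B5, c@B5, d@B4, e@B4, f@B4}   OUT={b@B6, c@B5, d@B4, e@B4, f@B4}

Merge at B6: IN[B6] = OUT[B0] ⊔ OUT[B5] = {b@B0, b@B5, c@B5, d@B4, e@B4, f@B4}

Answer: {b@B0, b@B5, c@B5, d@B4, e@B4, f@B4}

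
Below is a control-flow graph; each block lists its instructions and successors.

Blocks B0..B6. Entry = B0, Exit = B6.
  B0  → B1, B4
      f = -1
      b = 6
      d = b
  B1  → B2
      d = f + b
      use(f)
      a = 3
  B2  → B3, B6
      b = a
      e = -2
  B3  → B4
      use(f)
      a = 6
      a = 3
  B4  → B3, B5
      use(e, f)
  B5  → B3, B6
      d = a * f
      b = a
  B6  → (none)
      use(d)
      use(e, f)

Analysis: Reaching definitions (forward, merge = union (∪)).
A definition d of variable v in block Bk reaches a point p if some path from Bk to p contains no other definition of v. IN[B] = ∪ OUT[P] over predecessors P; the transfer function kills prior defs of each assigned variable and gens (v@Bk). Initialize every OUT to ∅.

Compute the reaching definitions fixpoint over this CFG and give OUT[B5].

Answer: {a@B3, b@B5, d@B5, e@B2, f@B0}

Working:
Per-block solution:
  B0:  IN={}  OUT={b@B0, d@B0, f@B0}
  B1:  IN={b@B0, d@B0, f@B0}  OUT={a@B1, b@B0, d@B1, f@B0}
  B2:  IN={a@B1, b@B0, d@B1, f@B0}  OUT={a@B1, b@B2, d@B1, e@B2, f@B0}
  B3:  IN={a@B1, a@B3, b@B0, b@B2, b@B5, d@B0, d@B1, d@B5, e@B2, f@B0}  OUT={a@B3, b@B0, b@B2, b@B5, d@B0, d@B1, d@B5, e@B2, f@B0}
  B4:  IN={a@B3, b@B0, b@B2, b@B5, d@B0, d@B1, d@B5, e@B2, f@B0}  OUT={a@B3, b@B0, b@B2, b@B5, d@B0, d@B1, d@B5, e@B2, f@B0}
  B5:  IN={a@B3, b@B0, b@B2, b@B5, d@B0, d@B1, d@B5, e@B2, f@B0}  OUT={a@B3, b@B5, d@B5, e@B2, f@B0}
  B6:  IN={a@B1, a@B3, b@B2, b@B5, d@B1, d@B5, e@B2, f@B0}  OUT={a@B1, a@B3, b@B2, b@B5, d@B1, d@B5, e@B2, f@B0}

Merge at B5: IN[B5] = OUT[B4] = {a@B3, b@B0, b@B2, b@B5, d@B0, d@B1, d@B5, e@B2, f@B0}
Applying B5's transfer function to that IN value gives OUT[B5] (row B5 above).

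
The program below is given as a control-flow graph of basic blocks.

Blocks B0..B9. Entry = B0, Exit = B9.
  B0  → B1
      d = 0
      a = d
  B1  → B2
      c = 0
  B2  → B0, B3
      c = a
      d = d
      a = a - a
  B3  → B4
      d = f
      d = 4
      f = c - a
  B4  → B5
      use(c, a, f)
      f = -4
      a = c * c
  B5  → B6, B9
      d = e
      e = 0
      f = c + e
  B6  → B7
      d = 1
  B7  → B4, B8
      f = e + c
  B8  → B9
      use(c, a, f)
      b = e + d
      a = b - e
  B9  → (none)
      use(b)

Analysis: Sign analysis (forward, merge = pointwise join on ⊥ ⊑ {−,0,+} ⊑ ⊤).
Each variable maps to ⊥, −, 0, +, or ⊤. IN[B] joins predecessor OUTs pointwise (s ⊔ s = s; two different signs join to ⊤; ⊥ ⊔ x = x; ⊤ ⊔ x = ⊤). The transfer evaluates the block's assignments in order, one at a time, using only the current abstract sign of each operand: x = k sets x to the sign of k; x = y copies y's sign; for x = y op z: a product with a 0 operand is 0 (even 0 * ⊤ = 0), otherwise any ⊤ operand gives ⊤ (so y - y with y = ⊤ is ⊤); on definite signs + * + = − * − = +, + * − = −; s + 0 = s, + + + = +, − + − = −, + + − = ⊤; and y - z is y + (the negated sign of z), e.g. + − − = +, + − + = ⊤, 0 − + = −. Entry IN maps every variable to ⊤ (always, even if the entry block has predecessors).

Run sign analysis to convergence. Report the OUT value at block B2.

Answer: {a: 0, b: ⊤, c: 0, d: 0, e: ⊤, f: ⊤}

Derivation:
Fixpoint table:
  B0: | IN=(all ⊤) | OUT={a:0, d:0; rest ⊤}
  B1: | IN={a:0, d:0; rest ⊤} | OUT={a:0, c:0, d:0; rest ⊤}
  B2: | IN={a:0, c:0, d:0; rest ⊤} | OUT={a:0, c:0, d:0; rest ⊤}
  B3: | IN={a:0, c:0, d:0; rest ⊤} | OUT={a:0, c:0, d:+, f:0; rest ⊤}
  B4: | IN={a:0, c:0, d:+, f:0; rest ⊤} | OUT={a:0, c:0, d:+, f:-; rest ⊤}
  B5: | IN={a:0, c:0, d:+, f:-; rest ⊤} | OUT={a:0, c:0, e:0, f:0; rest ⊤}
  B6: | IN={a:0, c:0, e:0, f:0; rest ⊤} | OUT={a:0, c:0, d:+, e:0, f:0; rest ⊤}
  B7: | IN={a:0, c:0, d:+, e:0, f:0; rest ⊤} | OUT={a:0, c:0, d:+, e:0, f:0; rest ⊤}
  B8: | IN={a:0, c:0, d:+, e:0, f:0; rest ⊤} | OUT={a:+, b:+, c:0, d:+, e:0, f:0; rest ⊤}
  B9: | IN={c:0, e:0, f:0; rest ⊤} | OUT={c:0, e:0, f:0; rest ⊤}

Merge at B2: IN[B2] = OUT[B1] = {a: 0, b: ⊤, c: 0, d: 0, e: ⊤, f: ⊤}
Applying B2's transfer function to that IN value gives OUT[B2] (row B2 above).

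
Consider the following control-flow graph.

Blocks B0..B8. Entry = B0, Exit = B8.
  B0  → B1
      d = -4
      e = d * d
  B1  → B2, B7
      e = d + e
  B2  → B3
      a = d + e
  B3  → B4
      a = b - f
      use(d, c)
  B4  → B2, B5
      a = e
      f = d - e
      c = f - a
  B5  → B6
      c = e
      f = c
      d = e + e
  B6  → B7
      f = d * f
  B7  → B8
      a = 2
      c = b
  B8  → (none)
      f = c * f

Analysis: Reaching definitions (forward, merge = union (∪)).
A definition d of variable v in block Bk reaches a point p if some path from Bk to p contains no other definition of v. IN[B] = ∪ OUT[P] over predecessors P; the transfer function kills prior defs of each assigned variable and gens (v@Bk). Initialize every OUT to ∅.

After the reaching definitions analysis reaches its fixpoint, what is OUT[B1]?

Answer: {d@B0, e@B1}

Derivation:
Per-block solution:
  B0:   IN={}   OUT={d@B0, e@B0}
  B1:   IN={d@B0, e@B0}   OUT={d@B0, e@B1}
  B2:   IN={a@B4, c@B4, d@B0, e@B1, f@B4}   OUT={a@B2, c@B4, d@B0, e@B1, f@B4}
  B3:   IN={a@B2, c@B4, d@B0, e@B1, f@B4}   OUT={a@B3, c@B4, d@B0, e@B1, f@B4}
  B4:   IN={a@B3, c@B4, d@B0, e@B1, f@B4}   OUT={a@B4, c@B4, d@B0, e@B1, f@B4}
  B5:   IN={a@B4, c@B4, d@B0, e@B1, f@B4}   OUT={a@B4, c@B5, d@B5, e@B1, f@B5}
  B6:   IN={a@B4, c@B5, d@B5, e@B1, f@B5}   OUT={a@B4, c@B5, d@B5, e@B1, f@B6}
  B7:   IN={a@B4, c@B5, d@B0, d@B5, e@B1, f@B6}   OUT={a@B7, c@B7, d@B0, d@B5, e@B1, f@B6}
  B8:   IN={a@B7, c@B7, d@B0, d@B5, e@B1, f@B6}   OUT={a@B7, c@B7, d@B0, d@B5, e@B1, f@B8}

Merge at B1: IN[B1] = OUT[B0] = {d@B0, e@B0}
Applying B1's transfer function to that IN value gives OUT[B1] (row B1 above).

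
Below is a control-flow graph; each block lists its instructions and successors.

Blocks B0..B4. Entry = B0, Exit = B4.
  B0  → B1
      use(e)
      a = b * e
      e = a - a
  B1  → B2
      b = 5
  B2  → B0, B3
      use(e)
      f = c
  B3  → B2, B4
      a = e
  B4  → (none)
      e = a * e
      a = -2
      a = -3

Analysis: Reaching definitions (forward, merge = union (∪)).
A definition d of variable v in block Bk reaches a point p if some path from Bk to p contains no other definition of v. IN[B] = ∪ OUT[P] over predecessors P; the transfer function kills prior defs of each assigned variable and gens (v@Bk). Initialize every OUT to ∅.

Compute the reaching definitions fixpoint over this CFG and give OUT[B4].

Answer: {a@B4, b@B1, e@B4, f@B2}

Trace:
Converged values:
  B0:  IN={a@B0, a@B3, b@B1, e@B0, f@B2}  OUT={a@B0, b@B1, e@B0, f@B2}
  B1:  IN={a@B0, b@B1, e@B0, f@B2}  OUT={a@B0, b@B1, e@B0, f@B2}
  B2:  IN={a@B0, a@B3, b@B1, e@B0, f@B2}  OUT={a@B0, a@B3, b@B1, e@B0, f@B2}
  B3:  IN={a@B0, a@B3, b@B1, e@B0, f@B2}  OUT={a@B3, b@B1, e@B0, f@B2}
  B4:  IN={a@B3, b@B1, e@B0, f@B2}  OUT={a@B4, b@B1, e@B4, f@B2}

Merge at B4: IN[B4] = OUT[B3] = {a@B3, b@B1, e@B0, f@B2}
Applying B4's transfer function to that IN value gives OUT[B4] (row B4 above).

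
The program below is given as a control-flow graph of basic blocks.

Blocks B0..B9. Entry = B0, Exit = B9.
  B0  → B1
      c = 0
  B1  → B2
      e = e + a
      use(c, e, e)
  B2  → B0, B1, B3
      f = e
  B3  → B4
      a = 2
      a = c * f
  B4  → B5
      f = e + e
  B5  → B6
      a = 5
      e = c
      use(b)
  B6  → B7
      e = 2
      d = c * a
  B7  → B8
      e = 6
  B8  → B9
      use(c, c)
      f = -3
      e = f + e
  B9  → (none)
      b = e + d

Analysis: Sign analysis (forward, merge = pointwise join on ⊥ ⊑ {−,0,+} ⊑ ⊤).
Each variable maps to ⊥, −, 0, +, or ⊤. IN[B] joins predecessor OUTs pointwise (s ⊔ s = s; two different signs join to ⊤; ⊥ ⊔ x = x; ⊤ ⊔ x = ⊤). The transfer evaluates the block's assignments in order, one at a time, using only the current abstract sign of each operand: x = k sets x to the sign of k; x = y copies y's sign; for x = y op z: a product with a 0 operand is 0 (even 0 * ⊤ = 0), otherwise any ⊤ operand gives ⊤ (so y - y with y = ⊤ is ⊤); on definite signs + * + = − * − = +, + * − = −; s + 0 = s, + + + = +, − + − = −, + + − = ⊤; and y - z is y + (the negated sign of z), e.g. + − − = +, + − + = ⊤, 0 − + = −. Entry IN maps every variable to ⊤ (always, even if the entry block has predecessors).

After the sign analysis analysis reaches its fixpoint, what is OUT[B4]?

Answer: {a: 0, b: ⊤, c: 0, d: ⊤, e: ⊤, f: ⊤}

Derivation:
Fixpoint table:
  B0: | IN=(all ⊤) | OUT={c:0; rest ⊤}
  B1: | IN={c:0; rest ⊤} | OUT={c:0; rest ⊤}
  B2: | IN={c:0; rest ⊤} | OUT={c:0; rest ⊤}
  B3: | IN={c:0; rest ⊤} | OUT={a:0, c:0; rest ⊤}
  B4: | IN={a:0, c:0; rest ⊤} | OUT={a:0, c:0; rest ⊤}
  B5: | IN={a:0, c:0; rest ⊤} | OUT={a:+, c:0, e:0; rest ⊤}
  B6: | IN={a:+, c:0, e:0; rest ⊤} | OUT={a:+, c:0, d:0, e:+; rest ⊤}
  B7: | IN={a:+, c:0, d:0, e:+; rest ⊤} | OUT={a:+, c:0, d:0, e:+; rest ⊤}
  B8: | IN={a:+, c:0, d:0, e:+; rest ⊤} | OUT={a:+, c:0, d:0, f:-; rest ⊤}
  B9: | IN={a:+, c:0, d:0, f:-; rest ⊤} | OUT={a:+, c:0, d:0, f:-; rest ⊤}

Merge at B4: IN[B4] = OUT[B3] = {a: 0, b: ⊤, c: 0, d: ⊤, e: ⊤, f: ⊤}
Applying B4's transfer function to that IN value gives OUT[B4] (row B4 above).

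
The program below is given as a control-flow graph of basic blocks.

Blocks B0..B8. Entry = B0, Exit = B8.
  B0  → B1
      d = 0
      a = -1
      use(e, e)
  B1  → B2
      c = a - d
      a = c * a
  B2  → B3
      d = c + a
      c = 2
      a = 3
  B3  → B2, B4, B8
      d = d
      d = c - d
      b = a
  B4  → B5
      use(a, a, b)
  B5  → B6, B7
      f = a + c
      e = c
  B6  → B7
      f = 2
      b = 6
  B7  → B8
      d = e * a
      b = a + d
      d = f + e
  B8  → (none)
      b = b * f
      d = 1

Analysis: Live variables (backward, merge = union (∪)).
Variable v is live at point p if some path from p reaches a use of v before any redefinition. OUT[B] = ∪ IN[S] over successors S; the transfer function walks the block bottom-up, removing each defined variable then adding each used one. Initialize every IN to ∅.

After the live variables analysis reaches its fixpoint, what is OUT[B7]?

Answer: {b, f}

Derivation:
Converged values:
  B0: | IN={e, f} | OUT={a, d, f}
  B1: | IN={a, d, f} | OUT={a, c, f}
  B2: | IN={a, c, f} | OUT={a, c, d, f}
  B3: | IN={a, c, d, f} | OUT={a, b, c, f}
  B4: | IN={a, b, c} | OUT={a, c}
  B5: | IN={a, c} | OUT={a, e, f}
  B6: | IN={a, e} | OUT={a, e, f}
  B7: | IN={a, e, f} | OUT={b, f}
  B8: | IN={b, f} | OUT={}

Merge at B7: OUT[B7] = IN[B8] = {b, f}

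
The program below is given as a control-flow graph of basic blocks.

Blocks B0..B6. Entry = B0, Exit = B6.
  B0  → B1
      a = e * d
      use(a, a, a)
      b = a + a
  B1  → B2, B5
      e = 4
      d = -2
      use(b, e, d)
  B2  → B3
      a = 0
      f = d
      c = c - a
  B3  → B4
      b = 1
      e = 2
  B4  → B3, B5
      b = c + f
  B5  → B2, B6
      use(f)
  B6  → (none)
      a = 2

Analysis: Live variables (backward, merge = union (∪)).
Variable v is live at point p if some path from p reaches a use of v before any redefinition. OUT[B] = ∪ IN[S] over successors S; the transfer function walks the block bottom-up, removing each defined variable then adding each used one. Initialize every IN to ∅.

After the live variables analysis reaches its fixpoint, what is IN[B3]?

Answer: {c, d, f}

Working:
Per-block solution:
  B0:   IN={c, d, e, f}   OUT={b, c, f}
  B1:   IN={b, c, f}   OUT={c, d, f}
  B2:   IN={c, d}   OUT={c, d, f}
  B3:   IN={c, d, f}   OUT={c, d, f}
  B4:   IN={c, d, f}   OUT={c, d, f}
  B5:   IN={c, d, f}   OUT={c, d}
  B6:   IN={}   OUT={}

Merge at B3: OUT[B3] = IN[B4] = {c, d, f}
Applying B3's transfer function to that OUT value gives IN[B3] (row B3 above).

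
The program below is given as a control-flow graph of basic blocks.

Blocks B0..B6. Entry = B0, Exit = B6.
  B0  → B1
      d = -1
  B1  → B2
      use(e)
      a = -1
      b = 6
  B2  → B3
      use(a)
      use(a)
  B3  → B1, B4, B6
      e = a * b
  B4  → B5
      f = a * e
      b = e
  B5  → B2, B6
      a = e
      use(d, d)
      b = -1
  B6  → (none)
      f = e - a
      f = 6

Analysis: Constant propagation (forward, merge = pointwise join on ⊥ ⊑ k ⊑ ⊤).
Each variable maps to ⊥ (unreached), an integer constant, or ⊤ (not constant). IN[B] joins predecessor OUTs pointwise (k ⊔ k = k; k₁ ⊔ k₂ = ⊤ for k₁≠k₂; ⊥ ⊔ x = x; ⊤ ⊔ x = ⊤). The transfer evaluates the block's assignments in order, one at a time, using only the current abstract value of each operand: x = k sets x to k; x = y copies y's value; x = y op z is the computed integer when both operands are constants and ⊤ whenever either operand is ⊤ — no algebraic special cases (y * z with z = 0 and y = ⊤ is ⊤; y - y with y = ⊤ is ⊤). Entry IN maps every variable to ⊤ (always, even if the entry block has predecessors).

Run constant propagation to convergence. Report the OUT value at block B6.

Per-block solution:
  B0:  IN=(all ⊤)  OUT={d:-1; rest ⊤}
  B1:  IN={d:-1; rest ⊤}  OUT={a:-1, b:6, d:-1; rest ⊤}
  B2:  IN={d:-1; rest ⊤}  OUT={d:-1; rest ⊤}
  B3:  IN={d:-1; rest ⊤}  OUT={d:-1; rest ⊤}
  B4:  IN={d:-1; rest ⊤}  OUT={d:-1; rest ⊤}
  B5:  IN={d:-1; rest ⊤}  OUT={b:-1, d:-1; rest ⊤}
  B6:  IN={d:-1; rest ⊤}  OUT={d:-1, f:6; rest ⊤}

Merge at B6: IN[B6] = OUT[B3] ⊔ OUT[B5] = {a: ⊤, b: ⊤, c: ⊤, d: -1, e: ⊤, f: ⊤}
Applying B6's transfer function to that IN value gives OUT[B6] (row B6 above).

Answer: {a: ⊤, b: ⊤, c: ⊤, d: -1, e: ⊤, f: 6}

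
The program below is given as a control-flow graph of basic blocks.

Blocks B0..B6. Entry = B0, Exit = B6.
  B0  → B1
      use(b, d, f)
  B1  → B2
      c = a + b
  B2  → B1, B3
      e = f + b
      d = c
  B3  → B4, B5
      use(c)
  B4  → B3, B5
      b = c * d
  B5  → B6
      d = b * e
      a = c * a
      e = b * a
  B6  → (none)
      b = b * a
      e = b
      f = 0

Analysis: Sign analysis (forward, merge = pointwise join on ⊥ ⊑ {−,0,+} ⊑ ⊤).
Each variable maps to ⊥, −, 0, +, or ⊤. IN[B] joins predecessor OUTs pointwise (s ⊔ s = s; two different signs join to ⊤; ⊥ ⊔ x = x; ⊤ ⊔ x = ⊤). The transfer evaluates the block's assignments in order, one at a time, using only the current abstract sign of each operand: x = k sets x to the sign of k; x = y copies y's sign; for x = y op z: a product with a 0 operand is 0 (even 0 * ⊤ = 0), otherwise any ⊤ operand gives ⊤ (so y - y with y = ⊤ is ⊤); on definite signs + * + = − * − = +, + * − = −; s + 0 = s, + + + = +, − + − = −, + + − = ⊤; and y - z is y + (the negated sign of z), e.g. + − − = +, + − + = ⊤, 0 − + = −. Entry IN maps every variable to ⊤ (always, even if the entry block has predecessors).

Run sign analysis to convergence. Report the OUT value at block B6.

Per-block solution:
  B0: | IN=(all ⊤) | OUT=(all ⊤)
  B1: | IN=(all ⊤) | OUT=(all ⊤)
  B2: | IN=(all ⊤) | OUT=(all ⊤)
  B3: | IN=(all ⊤) | OUT=(all ⊤)
  B4: | IN=(all ⊤) | OUT=(all ⊤)
  B5: | IN=(all ⊤) | OUT=(all ⊤)
  B6: | IN=(all ⊤) | OUT={f:0; rest ⊤}

Merge at B6: IN[B6] = OUT[B5] = {a: ⊤, b: ⊤, c: ⊤, d: ⊤, e: ⊤, f: ⊤}
Applying B6's transfer function to that IN value gives OUT[B6] (row B6 above).

Answer: {a: ⊤, b: ⊤, c: ⊤, d: ⊤, e: ⊤, f: 0}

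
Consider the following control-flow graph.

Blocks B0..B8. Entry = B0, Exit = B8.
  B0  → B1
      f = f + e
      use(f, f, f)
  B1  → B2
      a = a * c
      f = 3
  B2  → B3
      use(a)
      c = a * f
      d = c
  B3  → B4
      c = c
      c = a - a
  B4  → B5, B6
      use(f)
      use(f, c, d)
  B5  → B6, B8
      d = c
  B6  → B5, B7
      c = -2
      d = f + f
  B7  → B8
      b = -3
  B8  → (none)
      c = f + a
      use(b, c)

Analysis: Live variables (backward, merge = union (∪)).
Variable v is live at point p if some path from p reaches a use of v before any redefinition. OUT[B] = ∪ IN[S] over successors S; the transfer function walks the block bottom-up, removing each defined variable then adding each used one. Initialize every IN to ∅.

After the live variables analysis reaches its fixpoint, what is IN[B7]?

Fixpoint table:
  B0: | IN={a, b, c, e, f} | OUT={a, b, c}
  B1: | IN={a, b, c} | OUT={a, b, f}
  B2: | IN={a, b, f} | OUT={a, b, c, d, f}
  B3: | IN={a, b, c, d, f} | OUT={a, b, c, d, f}
  B4: | IN={a, b, c, d, f} | OUT={a, b, c, f}
  B5: | IN={a, b, c, f} | OUT={a, b, f}
  B6: | IN={a, b, f} | OUT={a, b, c, f}
  B7: | IN={a, f} | OUT={a, b, f}
  B8: | IN={a, b, f} | OUT={}

Merge at B7: OUT[B7] = IN[B8] = {a, b, f}
Applying B7's transfer function to that OUT value gives IN[B7] (row B7 above).

Answer: {a, f}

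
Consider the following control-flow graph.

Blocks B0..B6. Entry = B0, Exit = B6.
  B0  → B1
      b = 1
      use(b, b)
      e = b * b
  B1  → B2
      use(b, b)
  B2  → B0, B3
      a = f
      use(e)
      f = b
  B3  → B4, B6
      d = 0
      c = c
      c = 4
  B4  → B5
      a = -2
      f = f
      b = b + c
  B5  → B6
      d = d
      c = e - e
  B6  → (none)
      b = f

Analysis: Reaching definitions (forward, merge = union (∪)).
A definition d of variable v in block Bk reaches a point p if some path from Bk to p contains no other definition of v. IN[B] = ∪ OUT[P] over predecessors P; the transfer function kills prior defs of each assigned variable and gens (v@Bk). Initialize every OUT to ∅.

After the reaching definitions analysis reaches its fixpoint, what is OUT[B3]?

Answer: {a@B2, b@B0, c@B3, d@B3, e@B0, f@B2}

Working:
Converged values:
  B0: | IN={a@B2, b@B0, e@B0, f@B2} | OUT={a@B2, b@B0, e@B0, f@B2}
  B1: | IN={a@B2, b@B0, e@B0, f@B2} | OUT={a@B2, b@B0, e@B0, f@B2}
  B2: | IN={a@B2, b@B0, e@B0, f@B2} | OUT={a@B2, b@B0, e@B0, f@B2}
  B3: | IN={a@B2, b@B0, e@B0, f@B2} | OUT={a@B2, b@B0, c@B3, d@B3, e@B0, f@B2}
  B4: | IN={a@B2, b@B0, c@B3, d@B3, e@B0, f@B2} | OUT={a@B4, b@B4, c@B3, d@B3, e@B0, f@B4}
  B5: | IN={a@B4, b@B4, c@B3, d@B3, e@B0, f@B4} | OUT={a@B4, b@B4, c@B5, d@B5, e@B0, f@B4}
  B6: | IN={a@B2, a@B4, b@B0, b@B4, c@B3, c@B5, d@B3, d@B5, e@B0, f@B2, f@B4} | OUT={a@B2, a@B4, b@B6, c@B3, c@B5, d@B3, d@B5, e@B0, f@B2, f@B4}

Merge at B3: IN[B3] = OUT[B2] = {a@B2, b@B0, e@B0, f@B2}
Applying B3's transfer function to that IN value gives OUT[B3] (row B3 above).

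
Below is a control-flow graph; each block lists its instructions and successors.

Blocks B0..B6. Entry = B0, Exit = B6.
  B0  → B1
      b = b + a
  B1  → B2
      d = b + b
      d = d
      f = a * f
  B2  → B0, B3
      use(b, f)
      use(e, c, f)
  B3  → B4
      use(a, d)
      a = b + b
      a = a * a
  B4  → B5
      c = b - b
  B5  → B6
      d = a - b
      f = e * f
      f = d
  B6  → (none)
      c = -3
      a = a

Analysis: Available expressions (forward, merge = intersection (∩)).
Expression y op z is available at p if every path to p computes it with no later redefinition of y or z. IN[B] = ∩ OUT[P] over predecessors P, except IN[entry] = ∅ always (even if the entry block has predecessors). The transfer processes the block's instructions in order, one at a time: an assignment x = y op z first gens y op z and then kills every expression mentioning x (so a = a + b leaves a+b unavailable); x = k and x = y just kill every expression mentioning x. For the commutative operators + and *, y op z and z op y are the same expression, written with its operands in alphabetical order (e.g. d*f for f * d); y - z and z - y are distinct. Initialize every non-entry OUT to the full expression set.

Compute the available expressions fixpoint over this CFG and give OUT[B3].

Answer: {b+b}

Trace:
Converged values:
  B0:  IN={}  OUT={}
  B1:  IN={}  OUT={b+b}
  B2:  IN={b+b}  OUT={b+b}
  B3:  IN={b+b}  OUT={b+b}
  B4:  IN={b+b}  OUT={b+b, b-b}
  B5:  IN={b+b, b-b}  OUT={a-b, b+b, b-b}
  B6:  IN={a-b, b+b, b-b}  OUT={b+b, b-b}

Merge at B3: IN[B3] = OUT[B2] = {b+b}
Applying B3's transfer function to that IN value gives OUT[B3] (row B3 above).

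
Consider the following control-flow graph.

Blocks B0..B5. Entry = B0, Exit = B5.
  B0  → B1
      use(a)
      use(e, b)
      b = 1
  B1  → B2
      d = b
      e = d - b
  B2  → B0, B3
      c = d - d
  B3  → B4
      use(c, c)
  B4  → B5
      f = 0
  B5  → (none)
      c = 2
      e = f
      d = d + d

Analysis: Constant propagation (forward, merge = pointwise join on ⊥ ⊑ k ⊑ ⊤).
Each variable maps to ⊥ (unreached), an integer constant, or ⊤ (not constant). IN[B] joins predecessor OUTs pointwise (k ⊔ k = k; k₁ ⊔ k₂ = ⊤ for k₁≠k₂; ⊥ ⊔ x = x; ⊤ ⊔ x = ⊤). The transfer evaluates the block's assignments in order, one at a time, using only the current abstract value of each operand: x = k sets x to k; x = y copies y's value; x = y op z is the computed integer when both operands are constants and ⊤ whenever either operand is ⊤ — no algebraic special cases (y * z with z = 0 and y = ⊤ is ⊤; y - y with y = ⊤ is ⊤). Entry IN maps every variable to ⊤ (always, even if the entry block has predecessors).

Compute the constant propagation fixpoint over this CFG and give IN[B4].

Fixpoint table:
  B0:  IN=(all ⊤)  OUT={b:1; rest ⊤}
  B1:  IN={b:1; rest ⊤}  OUT={b:1, d:1, e:0; rest ⊤}
  B2:  IN={b:1, d:1, e:0; rest ⊤}  OUT={b:1, c:0, d:1, e:0; rest ⊤}
  B3:  IN={b:1, c:0, d:1, e:0; rest ⊤}  OUT={b:1, c:0, d:1, e:0; rest ⊤}
  B4:  IN={b:1, c:0, d:1, e:0; rest ⊤}  OUT={b:1, c:0, d:1, e:0, f:0; rest ⊤}
  B5:  IN={b:1, c:0, d:1, e:0, f:0; rest ⊤}  OUT={b:1, c:2, d:2, e:0, f:0; rest ⊤}

Merge at B4: IN[B4] = OUT[B3] = {a: ⊤, b: 1, c: 0, d: 1, e: 0, f: ⊤}

Answer: {a: ⊤, b: 1, c: 0, d: 1, e: 0, f: ⊤}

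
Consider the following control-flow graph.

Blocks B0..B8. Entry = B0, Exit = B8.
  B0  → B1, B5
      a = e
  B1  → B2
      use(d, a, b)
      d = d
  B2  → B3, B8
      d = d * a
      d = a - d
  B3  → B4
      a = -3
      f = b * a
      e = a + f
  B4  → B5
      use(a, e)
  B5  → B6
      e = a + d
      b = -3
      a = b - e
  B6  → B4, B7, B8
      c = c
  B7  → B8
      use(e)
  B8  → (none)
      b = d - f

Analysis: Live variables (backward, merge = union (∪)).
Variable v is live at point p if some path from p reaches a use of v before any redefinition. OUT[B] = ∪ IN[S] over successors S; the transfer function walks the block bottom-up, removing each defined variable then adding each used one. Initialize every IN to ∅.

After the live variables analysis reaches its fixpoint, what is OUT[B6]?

Per-block solution:
  B0:   IN={b, c, d, e, f}   OUT={a, b, c, d, f}
  B1:   IN={a, b, c, d, f}   OUT={a, b, c, d, f}
  B2:   IN={a, b, c, d, f}   OUT={b, c, d, f}
  B3:   IN={b, c, d}   OUT={a, c, d, e, f}
  B4:   IN={a, c, d, e, f}   OUT={a, c, d, f}
  B5:   IN={a, c, d, f}   OUT={a, c, d, e, f}
  B6:   IN={a, c, d, e, f}   OUT={a, c, d, e, f}
  B7:   IN={d, e, f}   OUT={d, f}
  B8:   IN={d, f}   OUT={}

Merge at B6: OUT[B6] = IN[B4] ⊔ IN[B7] ⊔ IN[B8] = {a, c, d, e, f}

Answer: {a, c, d, e, f}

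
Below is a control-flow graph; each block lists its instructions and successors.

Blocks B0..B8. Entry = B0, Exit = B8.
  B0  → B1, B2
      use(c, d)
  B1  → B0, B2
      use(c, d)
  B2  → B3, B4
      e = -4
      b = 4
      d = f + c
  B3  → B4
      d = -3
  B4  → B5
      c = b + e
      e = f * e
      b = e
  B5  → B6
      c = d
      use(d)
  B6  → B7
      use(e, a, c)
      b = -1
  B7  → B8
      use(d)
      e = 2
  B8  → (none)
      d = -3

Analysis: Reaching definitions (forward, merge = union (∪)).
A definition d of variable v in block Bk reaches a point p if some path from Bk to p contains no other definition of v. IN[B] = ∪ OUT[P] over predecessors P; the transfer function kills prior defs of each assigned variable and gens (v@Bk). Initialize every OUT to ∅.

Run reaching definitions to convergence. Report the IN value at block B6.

Fixpoint table:
  B0: | IN={} | OUT={}
  B1: | IN={} | OUT={}
  B2: | IN={} | OUT={b@B2, d@B2, e@B2}
  B3: | IN={b@B2, d@B2, e@B2} | OUT={b@B2, d@B3, e@B2}
  B4: | IN={b@B2, d@B2, d@B3, e@B2} | OUT={b@B4, c@B4, d@B2, d@B3, e@B4}
  B5: | IN={b@B4, c@B4, d@B2, d@B3, e@B4} | OUT={b@B4, c@B5, d@B2, d@B3, e@B4}
  B6: | IN={b@B4, c@B5, d@B2, d@B3, e@B4} | OUT={b@B6, c@B5, d@B2, d@B3, e@B4}
  B7: | IN={b@B6, c@B5, d@B2, d@B3, e@B4} | OUT={b@B6, c@B5, d@B2, d@B3, e@B7}
  B8: | IN={b@B6, c@B5, d@B2, d@B3, e@B7} | OUT={b@B6, c@B5, d@B8, e@B7}

Merge at B6: IN[B6] = OUT[B5] = {b@B4, c@B5, d@B2, d@B3, e@B4}

Answer: {b@B4, c@B5, d@B2, d@B3, e@B4}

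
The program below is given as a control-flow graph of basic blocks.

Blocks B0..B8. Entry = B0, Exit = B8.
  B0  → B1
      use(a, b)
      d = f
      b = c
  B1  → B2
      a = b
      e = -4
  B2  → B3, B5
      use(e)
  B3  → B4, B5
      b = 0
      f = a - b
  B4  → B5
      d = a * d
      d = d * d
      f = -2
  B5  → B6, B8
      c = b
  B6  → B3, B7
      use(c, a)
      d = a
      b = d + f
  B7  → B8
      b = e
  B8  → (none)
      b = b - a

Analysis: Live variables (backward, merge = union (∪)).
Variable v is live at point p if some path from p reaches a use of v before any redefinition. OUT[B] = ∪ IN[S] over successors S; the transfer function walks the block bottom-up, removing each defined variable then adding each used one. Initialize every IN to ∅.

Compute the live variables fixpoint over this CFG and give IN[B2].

Per-block solution:
  B0:  IN={a, b, c, f}  OUT={b, d, f}
  B1:  IN={b, d, f}  OUT={a, b, d, e, f}
  B2:  IN={a, b, d, e, f}  OUT={a, b, d, e, f}
  B3:  IN={a, d, e}  OUT={a, b, d, e, f}
  B4:  IN={a, b, d, e}  OUT={a, b, e, f}
  B5:  IN={a, b, e, f}  OUT={a, b, c, e, f}
  B6:  IN={a, c, e, f}  OUT={a, d, e}
  B7:  IN={a, e}  OUT={a, b}
  B8:  IN={a, b}  OUT={}

Merge at B2: OUT[B2] = IN[B3] ⊔ IN[B5] = {a, b, d, e, f}
Applying B2's transfer function to that OUT value gives IN[B2] (row B2 above).

Answer: {a, b, d, e, f}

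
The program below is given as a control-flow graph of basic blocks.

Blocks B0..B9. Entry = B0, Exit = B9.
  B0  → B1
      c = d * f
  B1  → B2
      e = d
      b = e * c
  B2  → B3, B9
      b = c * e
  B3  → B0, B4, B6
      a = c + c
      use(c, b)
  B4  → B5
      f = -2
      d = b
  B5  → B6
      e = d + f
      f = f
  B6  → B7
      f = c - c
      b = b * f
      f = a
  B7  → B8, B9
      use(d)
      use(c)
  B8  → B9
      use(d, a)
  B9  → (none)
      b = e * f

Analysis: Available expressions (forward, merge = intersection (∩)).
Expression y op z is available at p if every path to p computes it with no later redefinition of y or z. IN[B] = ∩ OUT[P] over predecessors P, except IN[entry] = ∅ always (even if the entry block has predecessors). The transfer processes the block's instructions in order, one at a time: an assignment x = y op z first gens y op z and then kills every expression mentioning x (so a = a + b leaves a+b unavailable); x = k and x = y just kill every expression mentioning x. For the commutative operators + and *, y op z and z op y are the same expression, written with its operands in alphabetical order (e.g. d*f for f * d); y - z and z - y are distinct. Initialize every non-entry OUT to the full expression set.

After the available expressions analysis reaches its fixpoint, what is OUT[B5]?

Converged values:
  B0:  IN={}  OUT={d*f}
  B1:  IN={d*f}  OUT={c*e, d*f}
  B2:  IN={c*e, d*f}  OUT={c*e, d*f}
  B3:  IN={c*e, d*f}  OUT={c*e, c+c, d*f}
  B4:  IN={c*e, c+c, d*f}  OUT={c*e, c+c}
  B5:  IN={c*e, c+c}  OUT={c+c}
  B6:  IN={c+c}  OUT={c+c, c-c}
  B7:  IN={c+c, c-c}  OUT={c+c, c-c}
  B8:  IN={c+c, c-c}  OUT={c+c, c-c}
  B9:  IN={}  OUT={e*f}

Merge at B5: IN[B5] = OUT[B4] = {c*e, c+c}
Applying B5's transfer function to that IN value gives OUT[B5] (row B5 above).

Answer: {c+c}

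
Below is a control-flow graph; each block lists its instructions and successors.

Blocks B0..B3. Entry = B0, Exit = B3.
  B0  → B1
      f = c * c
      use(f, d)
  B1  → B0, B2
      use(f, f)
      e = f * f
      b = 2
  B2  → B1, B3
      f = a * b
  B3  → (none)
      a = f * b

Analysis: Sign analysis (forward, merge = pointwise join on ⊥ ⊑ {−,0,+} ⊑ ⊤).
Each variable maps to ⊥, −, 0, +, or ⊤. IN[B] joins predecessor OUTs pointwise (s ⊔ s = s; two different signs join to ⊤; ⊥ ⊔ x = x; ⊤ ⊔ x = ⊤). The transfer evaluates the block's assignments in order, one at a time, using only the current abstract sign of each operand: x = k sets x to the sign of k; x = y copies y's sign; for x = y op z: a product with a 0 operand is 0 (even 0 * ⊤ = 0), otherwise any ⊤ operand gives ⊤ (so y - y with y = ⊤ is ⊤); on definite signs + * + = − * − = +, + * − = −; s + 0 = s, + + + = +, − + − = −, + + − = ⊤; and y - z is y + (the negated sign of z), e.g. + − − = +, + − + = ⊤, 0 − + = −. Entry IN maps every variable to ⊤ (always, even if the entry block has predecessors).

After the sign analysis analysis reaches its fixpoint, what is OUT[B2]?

Converged values:
  B0: | IN=(all ⊤) | OUT=(all ⊤)
  B1: | IN=(all ⊤) | OUT={b:+; rest ⊤}
  B2: | IN={b:+; rest ⊤} | OUT={b:+; rest ⊤}
  B3: | IN={b:+; rest ⊤} | OUT={b:+; rest ⊤}

Merge at B2: IN[B2] = OUT[B1] = {a: ⊤, b: +, c: ⊤, d: ⊤, e: ⊤, f: ⊤}
Applying B2's transfer function to that IN value gives OUT[B2] (row B2 above).

Answer: {a: ⊤, b: +, c: ⊤, d: ⊤, e: ⊤, f: ⊤}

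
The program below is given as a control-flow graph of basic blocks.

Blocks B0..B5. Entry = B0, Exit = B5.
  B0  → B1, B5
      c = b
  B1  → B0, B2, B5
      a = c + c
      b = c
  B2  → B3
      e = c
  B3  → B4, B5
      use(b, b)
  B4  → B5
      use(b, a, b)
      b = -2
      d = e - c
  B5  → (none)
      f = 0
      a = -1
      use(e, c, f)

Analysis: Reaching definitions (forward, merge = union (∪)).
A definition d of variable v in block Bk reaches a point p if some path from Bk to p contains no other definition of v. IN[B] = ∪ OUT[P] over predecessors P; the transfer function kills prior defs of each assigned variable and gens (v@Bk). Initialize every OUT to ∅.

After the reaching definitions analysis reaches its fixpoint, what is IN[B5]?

Answer: {a@B1, b@B1, b@B4, c@B0, d@B4, e@B2}

Derivation:
Fixpoint table:
  B0:   IN={a@B1, b@B1, c@B0}   OUT={a@B1, b@B1, c@B0}
  B1:   IN={a@B1, b@B1, c@B0}   OUT={a@B1, b@B1, c@B0}
  B2:   IN={a@B1, b@B1, c@B0}   OUT={a@B1, b@B1, c@B0, e@B2}
  B3:   IN={a@B1, b@B1, c@B0, e@B2}   OUT={a@B1, b@B1, c@B0, e@B2}
  B4:   IN={a@B1, b@B1, c@B0, e@B2}   OUT={a@B1, b@B4, c@B0, d@B4, e@B2}
  B5:   IN={a@B1, b@B1, b@B4, c@B0, d@B4, e@B2}   OUT={a@B5, b@B1, b@B4, c@B0, d@B4, e@B2, f@B5}

Merge at B5: IN[B5] = OUT[B0] ⊔ OUT[B1] ⊔ OUT[B3] ⊔ OUT[B4] = {a@B1, b@B1, b@B4, c@B0, d@B4, e@B2}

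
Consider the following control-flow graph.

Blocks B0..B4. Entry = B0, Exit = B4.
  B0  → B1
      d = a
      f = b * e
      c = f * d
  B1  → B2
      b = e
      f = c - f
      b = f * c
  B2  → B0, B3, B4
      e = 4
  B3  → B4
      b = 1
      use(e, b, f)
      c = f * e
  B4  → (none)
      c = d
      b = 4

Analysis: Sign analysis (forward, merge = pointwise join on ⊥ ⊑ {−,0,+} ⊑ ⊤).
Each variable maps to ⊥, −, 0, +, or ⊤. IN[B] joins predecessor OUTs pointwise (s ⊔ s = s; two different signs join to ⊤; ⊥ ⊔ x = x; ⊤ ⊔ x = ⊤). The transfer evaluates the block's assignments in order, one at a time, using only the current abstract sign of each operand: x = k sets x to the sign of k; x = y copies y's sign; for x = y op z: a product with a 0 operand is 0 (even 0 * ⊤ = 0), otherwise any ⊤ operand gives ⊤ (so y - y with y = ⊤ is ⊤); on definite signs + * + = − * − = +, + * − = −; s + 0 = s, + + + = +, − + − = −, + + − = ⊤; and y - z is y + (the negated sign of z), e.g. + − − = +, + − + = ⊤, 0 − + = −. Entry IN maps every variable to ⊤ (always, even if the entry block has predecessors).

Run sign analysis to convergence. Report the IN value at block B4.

Answer: {a: ⊤, b: ⊤, c: ⊤, d: ⊤, e: +, f: ⊤}

Working:
Per-block solution:
  B0: | IN=(all ⊤) | OUT=(all ⊤)
  B1: | IN=(all ⊤) | OUT=(all ⊤)
  B2: | IN=(all ⊤) | OUT={e:+; rest ⊤}
  B3: | IN={e:+; rest ⊤} | OUT={b:+, e:+; rest ⊤}
  B4: | IN={e:+; rest ⊤} | OUT={b:+, e:+; rest ⊤}

Merge at B4: IN[B4] = OUT[B2] ⊔ OUT[B3] = {a: ⊤, b: ⊤, c: ⊤, d: ⊤, e: +, f: ⊤}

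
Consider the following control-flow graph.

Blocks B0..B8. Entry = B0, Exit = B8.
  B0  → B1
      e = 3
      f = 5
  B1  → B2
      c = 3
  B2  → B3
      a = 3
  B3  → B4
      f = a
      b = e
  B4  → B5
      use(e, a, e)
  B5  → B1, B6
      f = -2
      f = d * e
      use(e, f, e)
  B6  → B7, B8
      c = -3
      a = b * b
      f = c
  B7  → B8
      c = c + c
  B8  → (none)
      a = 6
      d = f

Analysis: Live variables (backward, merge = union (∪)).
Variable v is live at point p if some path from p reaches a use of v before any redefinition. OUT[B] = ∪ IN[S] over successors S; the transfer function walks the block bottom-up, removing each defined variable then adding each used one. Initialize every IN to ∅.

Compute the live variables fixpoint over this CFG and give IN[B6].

Answer: {b}

Derivation:
Fixpoint table:
  B0:   IN={d}   OUT={d, e}
  B1:   IN={d, e}   OUT={d, e}
  B2:   IN={d, e}   OUT={a, d, e}
  B3:   IN={a, d, e}   OUT={a, b, d, e}
  B4:   IN={a, b, d, e}   OUT={b, d, e}
  B5:   IN={b, d, e}   OUT={b, d, e}
  B6:   IN={b}   OUT={c, f}
  B7:   IN={c, f}   OUT={f}
  B8:   IN={f}   OUT={}

Merge at B6: OUT[B6] = IN[B7] ⊔ IN[B8] = {c, f}
Applying B6's transfer function to that OUT value gives IN[B6] (row B6 above).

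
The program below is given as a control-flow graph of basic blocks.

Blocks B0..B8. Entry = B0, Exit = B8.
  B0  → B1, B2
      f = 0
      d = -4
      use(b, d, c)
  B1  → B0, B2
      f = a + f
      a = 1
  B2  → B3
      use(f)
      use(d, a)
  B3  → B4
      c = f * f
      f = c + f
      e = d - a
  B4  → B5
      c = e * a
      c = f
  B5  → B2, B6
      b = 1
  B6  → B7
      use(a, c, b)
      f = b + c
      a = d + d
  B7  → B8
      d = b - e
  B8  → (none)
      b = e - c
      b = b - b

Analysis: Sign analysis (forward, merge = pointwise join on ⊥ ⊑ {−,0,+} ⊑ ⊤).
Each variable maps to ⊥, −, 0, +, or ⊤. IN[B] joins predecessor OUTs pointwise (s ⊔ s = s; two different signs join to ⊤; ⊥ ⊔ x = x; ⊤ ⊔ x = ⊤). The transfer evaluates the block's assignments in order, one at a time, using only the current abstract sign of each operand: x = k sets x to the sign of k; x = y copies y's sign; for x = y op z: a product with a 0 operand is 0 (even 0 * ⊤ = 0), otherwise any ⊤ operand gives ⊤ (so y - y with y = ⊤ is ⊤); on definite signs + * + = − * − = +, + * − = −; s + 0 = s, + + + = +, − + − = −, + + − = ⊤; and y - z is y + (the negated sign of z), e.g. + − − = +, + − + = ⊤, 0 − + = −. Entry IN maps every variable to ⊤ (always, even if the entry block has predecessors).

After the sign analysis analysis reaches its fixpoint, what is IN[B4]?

Answer: {a: ⊤, b: ⊤, c: ⊤, d: -, e: ⊤, f: ⊤}

Working:
Fixpoint table:
  B0: | IN=(all ⊤) | OUT={d:-, f:0; rest ⊤}
  B1: | IN={d:-, f:0; rest ⊤} | OUT={a:+, d:-; rest ⊤}
  B2: | IN={d:-; rest ⊤} | OUT={d:-; rest ⊤}
  B3: | IN={d:-; rest ⊤} | OUT={d:-; rest ⊤}
  B4: | IN={d:-; rest ⊤} | OUT={d:-; rest ⊤}
  B5: | IN={d:-; rest ⊤} | OUT={b:+, d:-; rest ⊤}
  B6: | IN={b:+, d:-; rest ⊤} | OUT={a:-, b:+, d:-; rest ⊤}
  B7: | IN={a:-, b:+, d:-; rest ⊤} | OUT={a:-, b:+; rest ⊤}
  B8: | IN={a:-, b:+; rest ⊤} | OUT={a:-; rest ⊤}

Merge at B4: IN[B4] = OUT[B3] = {a: ⊤, b: ⊤, c: ⊤, d: -, e: ⊤, f: ⊤}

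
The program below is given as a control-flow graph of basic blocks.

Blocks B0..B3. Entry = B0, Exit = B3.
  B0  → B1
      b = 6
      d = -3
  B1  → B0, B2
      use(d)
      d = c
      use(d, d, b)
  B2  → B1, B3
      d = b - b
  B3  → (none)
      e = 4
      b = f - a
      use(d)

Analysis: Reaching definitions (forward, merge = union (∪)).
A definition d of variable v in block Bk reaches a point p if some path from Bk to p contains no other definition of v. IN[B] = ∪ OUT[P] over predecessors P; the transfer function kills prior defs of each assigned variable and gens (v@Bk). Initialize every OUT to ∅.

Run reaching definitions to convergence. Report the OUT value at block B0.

Fixpoint table:
  B0:   IN={b@B0, d@B1}   OUT={b@B0, d@B0}
  B1:   IN={b@B0, d@B0, d@B2}   OUT={b@B0, d@B1}
  B2:   IN={b@B0, d@B1}   OUT={b@B0, d@B2}
  B3:   IN={b@B0, d@B2}   OUT={b@B3, d@B2, e@B3}

Merge at B0 (entry node, so the boundary value {} is joined with the incoming edge(s)): IN[B0] = {} ⊔ OUT[B1] = {b@B0, d@B1}
Applying B0's transfer function to that IN value gives OUT[B0] (row B0 above).

Answer: {b@B0, d@B0}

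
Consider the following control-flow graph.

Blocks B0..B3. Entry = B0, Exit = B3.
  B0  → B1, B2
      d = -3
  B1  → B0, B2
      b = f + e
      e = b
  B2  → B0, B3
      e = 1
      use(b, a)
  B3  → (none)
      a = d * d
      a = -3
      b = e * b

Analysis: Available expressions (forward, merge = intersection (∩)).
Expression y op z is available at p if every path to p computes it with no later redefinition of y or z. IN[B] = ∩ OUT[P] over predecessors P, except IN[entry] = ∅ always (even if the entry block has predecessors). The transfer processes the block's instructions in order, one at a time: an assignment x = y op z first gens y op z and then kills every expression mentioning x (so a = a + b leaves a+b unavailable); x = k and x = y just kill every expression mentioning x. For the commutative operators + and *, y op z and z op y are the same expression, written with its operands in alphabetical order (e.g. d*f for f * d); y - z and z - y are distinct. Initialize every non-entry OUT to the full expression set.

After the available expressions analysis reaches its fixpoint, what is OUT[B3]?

Fixpoint table:
  B0:  IN={}  OUT={}
  B1:  IN={}  OUT={}
  B2:  IN={}  OUT={}
  B3:  IN={}  OUT={d*d}

Merge at B3: IN[B3] = OUT[B2] = {}
Applying B3's transfer function to that IN value gives OUT[B3] (row B3 above).

Answer: {d*d}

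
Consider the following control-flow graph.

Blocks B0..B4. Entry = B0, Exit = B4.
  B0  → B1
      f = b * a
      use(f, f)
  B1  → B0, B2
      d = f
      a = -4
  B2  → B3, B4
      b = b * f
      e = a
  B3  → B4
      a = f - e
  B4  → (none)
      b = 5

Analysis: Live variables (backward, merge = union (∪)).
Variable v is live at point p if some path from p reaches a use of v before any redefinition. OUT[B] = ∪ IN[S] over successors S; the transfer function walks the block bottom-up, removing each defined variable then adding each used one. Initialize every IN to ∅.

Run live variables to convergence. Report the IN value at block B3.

Fixpoint table:
  B0:  IN={a, b}  OUT={b, f}
  B1:  IN={b, f}  OUT={a, b, f}
  B2:  IN={a, b, f}  OUT={e, f}
  B3:  IN={e, f}  OUT={}
  B4:  IN={}  OUT={}

Merge at B3: OUT[B3] = IN[B4] = {}
Applying B3's transfer function to that OUT value gives IN[B3] (row B3 above).

Answer: {e, f}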